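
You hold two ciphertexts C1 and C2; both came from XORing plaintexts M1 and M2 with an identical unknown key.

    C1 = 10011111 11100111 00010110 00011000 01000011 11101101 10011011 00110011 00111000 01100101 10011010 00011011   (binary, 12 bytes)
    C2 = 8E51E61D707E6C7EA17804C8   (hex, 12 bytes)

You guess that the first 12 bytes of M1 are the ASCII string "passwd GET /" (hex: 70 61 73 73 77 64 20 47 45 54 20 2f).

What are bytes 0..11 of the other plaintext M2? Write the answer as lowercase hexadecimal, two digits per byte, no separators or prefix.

61d7837644f7d70adc49befc

First, C1 ⊕ C2 = (M1 ⊕ K) ⊕ (M2 ⊕ K) = M1 ⊕ M2, so the key drops out. Then M2 = (M1 ⊕ M2) ⊕ M1 over the first 12 bytes.
byte 0: (9f XOR 8e) XOR 70 = 11 XOR 70 = 61
byte 1: (e7 XOR 51) XOR 61 = b6 XOR 61 = d7
byte 2: (16 XOR e6) XOR 73 = f0 XOR 73 = 83
byte 3: (18 XOR 1d) XOR 73 = 05 XOR 73 = 76
byte 4: (43 XOR 70) XOR 77 = 33 XOR 77 = 44
byte 5: (ed XOR 7e) XOR 64 = 93 XOR 64 = f7
byte 6: (9b XOR 6c) XOR 20 = f7 XOR 20 = d7
byte 7: (33 XOR 7e) XOR 47 = 4d XOR 47 = 0a
byte 8: (38 XOR a1) XOR 45 = 99 XOR 45 = dc
byte 9: (65 XOR 78) XOR 54 = 1d XOR 54 = 49
byte 10: (9a XOR 04) XOR 20 = 9e XOR 20 = be
byte 11: (1b XOR c8) XOR 2f = d3 XOR 2f = fc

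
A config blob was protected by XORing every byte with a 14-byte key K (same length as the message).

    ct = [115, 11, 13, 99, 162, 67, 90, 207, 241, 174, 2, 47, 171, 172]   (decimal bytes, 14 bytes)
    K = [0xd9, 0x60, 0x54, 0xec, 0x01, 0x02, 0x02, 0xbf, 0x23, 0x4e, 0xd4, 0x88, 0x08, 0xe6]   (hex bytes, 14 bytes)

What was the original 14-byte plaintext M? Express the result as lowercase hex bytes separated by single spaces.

aa 6b 59 8f a3 41 58 70 d2 e0 d6 a7 a3 4a

byte 0: 73 XOR d9 = aa
byte 1: 0b XOR 60 = 6b
byte 2: 0d XOR 54 = 59
byte 3: 63 XOR ec = 8f
byte 4: a2 XOR 01 = a3
byte 5: 43 XOR 02 = 41
byte 6: 5a XOR 02 = 58
byte 7: cf XOR bf = 70
byte 8: f1 XOR 23 = d2
byte 9: ae XOR 4e = e0
byte 10: 02 XOR d4 = d6
byte 11: 2f XOR 88 = a7
byte 12: ab XOR 08 = a3
byte 13: ac XOR e6 = 4a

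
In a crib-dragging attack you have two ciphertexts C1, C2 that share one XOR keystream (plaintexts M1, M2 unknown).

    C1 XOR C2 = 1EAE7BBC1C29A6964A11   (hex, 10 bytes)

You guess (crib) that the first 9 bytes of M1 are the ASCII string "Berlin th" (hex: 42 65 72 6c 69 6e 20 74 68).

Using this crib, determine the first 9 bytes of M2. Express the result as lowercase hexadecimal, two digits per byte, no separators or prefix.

Since C1 ⊕ C2 = M1 ⊕ M2, XORing with the guessed M1 bytes yields the corresponding M2 bytes: M2 = (C1 ⊕ C2) ⊕ M1.
1e xor 42 = 5c
ae xor 65 = cb
7b xor 72 = 09
bc xor 6c = d0
1c xor 69 = 75
29 xor 6e = 47
a6 xor 20 = 86
96 xor 74 = e2
4a xor 68 = 22

5ccb09d0754786e222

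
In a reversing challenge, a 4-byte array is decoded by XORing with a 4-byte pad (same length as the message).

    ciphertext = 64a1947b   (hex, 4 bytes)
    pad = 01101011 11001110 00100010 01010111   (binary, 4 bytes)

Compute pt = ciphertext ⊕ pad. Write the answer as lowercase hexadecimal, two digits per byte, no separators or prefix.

0f6fb62c

100 ^ 107 =  15
161 ^ 206 = 111
148 ^  34 = 182
123 ^  87 =  44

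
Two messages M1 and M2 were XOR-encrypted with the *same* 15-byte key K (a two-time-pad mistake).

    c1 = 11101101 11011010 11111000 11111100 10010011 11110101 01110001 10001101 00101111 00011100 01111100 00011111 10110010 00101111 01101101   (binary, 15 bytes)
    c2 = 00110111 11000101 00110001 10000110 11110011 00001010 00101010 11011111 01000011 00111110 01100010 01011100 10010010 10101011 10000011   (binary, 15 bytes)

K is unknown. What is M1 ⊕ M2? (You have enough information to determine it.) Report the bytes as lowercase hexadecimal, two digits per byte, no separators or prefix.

c1 ⊕ c2 = (M1 ⊕ K) ⊕ (M2 ⊕ K) = M1 ⊕ M2 — the shared key cancels under XOR.
11101101 xor 00110111 = 11011010
11011010 xor 11000101 = 00011111
11111000 xor 00110001 = 11001001
11111100 xor 10000110 = 01111010
10010011 xor 11110011 = 01100000
11110101 xor 00001010 = 11111111
01110001 xor 00101010 = 01011011
10001101 xor 11011111 = 01010010
00101111 xor 01000011 = 01101100
00011100 xor 00111110 = 00100010
01111100 xor 01100010 = 00011110
00011111 xor 01011100 = 01000011
10110010 xor 10010010 = 00100000
00101111 xor 10101011 = 10000100
01101101 xor 10000011 = 11101110

da1fc97a60ff5b526c221e432084ee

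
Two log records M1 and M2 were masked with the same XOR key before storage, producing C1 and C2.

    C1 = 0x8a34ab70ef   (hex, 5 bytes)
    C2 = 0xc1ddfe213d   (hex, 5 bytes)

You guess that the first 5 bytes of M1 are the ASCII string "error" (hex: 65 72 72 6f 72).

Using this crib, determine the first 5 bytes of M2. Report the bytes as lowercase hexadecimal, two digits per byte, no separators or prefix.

First, C1 ⊕ C2 = (M1 ⊕ K) ⊕ (M2 ⊕ K) = M1 ⊕ M2, so the key drops out. Then M2 = (M1 ⊕ M2) ⊕ M1 over the first 5 bytes.
byte 0: (8a xor c1) xor 65 = 4b xor 65 = 2e
byte 1: (34 xor dd) xor 72 = e9 xor 72 = 9b
byte 2: (ab xor fe) xor 72 = 55 xor 72 = 27
byte 3: (70 xor 21) xor 6f = 51 xor 6f = 3e
byte 4: (ef xor 3d) xor 72 = d2 xor 72 = a0

2e9b273ea0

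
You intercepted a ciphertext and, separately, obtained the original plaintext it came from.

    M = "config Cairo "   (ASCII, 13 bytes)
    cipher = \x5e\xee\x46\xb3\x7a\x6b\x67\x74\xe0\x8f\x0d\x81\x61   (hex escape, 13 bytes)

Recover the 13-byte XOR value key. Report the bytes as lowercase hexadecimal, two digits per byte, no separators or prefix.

Since cipher = M ⊕ key, XORing both sides with M gives key = M ⊕ cipher.
 99 ^  94 =  61
111 ^ 238 = 129
110 ^  70 =  40
102 ^ 179 = 213
105 ^ 122 =  19
103 ^ 107 =  12
 32 ^ 103 =  71
 67 ^ 116 =  55
 97 ^ 224 = 129
105 ^ 143 = 230
114 ^  13 = 127
111 ^ 129 = 238
 32 ^  97 =  65

3d8128d5130c473781e67fee41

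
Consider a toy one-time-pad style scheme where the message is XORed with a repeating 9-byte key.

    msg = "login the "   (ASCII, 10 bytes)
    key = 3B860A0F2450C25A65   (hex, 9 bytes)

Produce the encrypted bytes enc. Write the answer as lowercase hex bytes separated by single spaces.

The 9-byte key repeats, so the effective keystream is 3b 86 0a 0f 24 50 c2 5a 65 3b.
byte 0: 108 xor  59 =  87
byte 1: 111 xor 134 = 233
byte 2: 103 xor  10 = 109
byte 3: 105 xor  15 = 102
byte 4: 110 xor  36 =  74
byte 5:  32 xor  80 = 112
byte 6: 116 xor 194 = 182
byte 7: 104 xor  90 =  50
byte 8: 101 xor 101 =   0
byte 9:  32 xor  59 =  27

57 e9 6d 66 4a 70 b6 32 00 1b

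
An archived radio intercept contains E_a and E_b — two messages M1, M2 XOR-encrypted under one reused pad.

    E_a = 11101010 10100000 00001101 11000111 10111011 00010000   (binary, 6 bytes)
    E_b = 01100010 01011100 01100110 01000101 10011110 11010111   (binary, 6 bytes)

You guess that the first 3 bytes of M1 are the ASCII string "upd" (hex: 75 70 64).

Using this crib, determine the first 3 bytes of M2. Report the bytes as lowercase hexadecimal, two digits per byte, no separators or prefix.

First, E_a ⊕ E_b = (M1 ⊕ K) ⊕ (M2 ⊕ K) = M1 ⊕ M2, so the key drops out. Then M2 = (M1 ⊕ M2) ⊕ M1 over the first 3 bytes.
byte 0: (ea ^ 62) ^ 75 = 88 ^ 75 = fd
byte 1: (a0 ^ 5c) ^ 70 = fc ^ 70 = 8c
byte 2: (0d ^ 66) ^ 64 = 6b ^ 64 = 0f

fd8c0f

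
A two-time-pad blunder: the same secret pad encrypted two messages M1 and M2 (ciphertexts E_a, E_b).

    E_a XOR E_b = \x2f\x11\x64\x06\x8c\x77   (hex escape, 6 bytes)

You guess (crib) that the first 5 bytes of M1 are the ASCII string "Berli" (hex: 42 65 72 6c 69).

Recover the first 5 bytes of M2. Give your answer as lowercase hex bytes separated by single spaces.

Since E_a ⊕ E_b = M1 ⊕ M2, XORing with the guessed M1 bytes yields the corresponding M2 bytes: M2 = (E_a ⊕ E_b) ⊕ M1.
byte 0: 2f xor 42 = 6d
byte 1: 11 xor 65 = 74
byte 2: 64 xor 72 = 16
byte 3: 06 xor 6c = 6a
byte 4: 8c xor 69 = e5

6d 74 16 6a e5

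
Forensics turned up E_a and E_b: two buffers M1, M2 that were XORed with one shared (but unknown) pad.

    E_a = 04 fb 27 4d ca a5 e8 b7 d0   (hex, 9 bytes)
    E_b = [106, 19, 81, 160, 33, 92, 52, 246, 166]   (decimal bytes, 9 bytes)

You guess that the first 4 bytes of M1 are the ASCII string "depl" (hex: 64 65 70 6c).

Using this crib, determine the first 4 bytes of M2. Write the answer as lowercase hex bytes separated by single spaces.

0a 8d 06 81

First, E_a ⊕ E_b = (M1 ⊕ K) ⊕ (M2 ⊕ K) = M1 ⊕ M2, so the key drops out. Then M2 = (M1 ⊕ M2) ⊕ M1 over the first 4 bytes.
byte 0: (04 ^ 6a) ^ 64 = 6e ^ 64 = 0a
byte 1: (fb ^ 13) ^ 65 = e8 ^ 65 = 8d
byte 2: (27 ^ 51) ^ 70 = 76 ^ 70 = 06
byte 3: (4d ^ a0) ^ 6c = ed ^ 6c = 81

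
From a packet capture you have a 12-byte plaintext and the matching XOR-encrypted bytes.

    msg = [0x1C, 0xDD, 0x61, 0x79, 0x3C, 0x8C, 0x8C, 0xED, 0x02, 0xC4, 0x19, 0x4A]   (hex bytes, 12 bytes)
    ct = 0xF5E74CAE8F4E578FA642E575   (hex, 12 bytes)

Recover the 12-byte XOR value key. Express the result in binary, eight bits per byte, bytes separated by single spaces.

11101001 00111010 00101101 11010111 10110011 11000010 11011011 01100010 10100100 10000110 11111100 00111111

Since ct = msg ⊕ key, XORing both sides with msg gives key = msg ⊕ ct.
byte 0: 1c ^ f5 = e9
byte 1: dd ^ e7 = 3a
byte 2: 61 ^ 4c = 2d
byte 3: 79 ^ ae = d7
byte 4: 3c ^ 8f = b3
byte 5: 8c ^ 4e = c2
byte 6: 8c ^ 57 = db
byte 7: ed ^ 8f = 62
byte 8: 02 ^ a6 = a4
byte 9: c4 ^ 42 = 86
byte 10: 19 ^ e5 = fc
byte 11: 4a ^ 75 = 3f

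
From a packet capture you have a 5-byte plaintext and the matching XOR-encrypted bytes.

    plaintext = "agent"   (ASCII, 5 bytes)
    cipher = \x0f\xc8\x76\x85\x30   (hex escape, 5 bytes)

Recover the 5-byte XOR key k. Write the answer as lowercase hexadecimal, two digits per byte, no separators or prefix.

6eaf13eb44

Since cipher = plaintext ⊕ k, XORing both sides with plaintext gives k = plaintext ⊕ cipher.
byte 0: 01100001 xor 00001111 = 01101110
byte 1: 01100111 xor 11001000 = 10101111
byte 2: 01100101 xor 01110110 = 00010011
byte 3: 01101110 xor 10000101 = 11101011
byte 4: 01110100 xor 00110000 = 01000100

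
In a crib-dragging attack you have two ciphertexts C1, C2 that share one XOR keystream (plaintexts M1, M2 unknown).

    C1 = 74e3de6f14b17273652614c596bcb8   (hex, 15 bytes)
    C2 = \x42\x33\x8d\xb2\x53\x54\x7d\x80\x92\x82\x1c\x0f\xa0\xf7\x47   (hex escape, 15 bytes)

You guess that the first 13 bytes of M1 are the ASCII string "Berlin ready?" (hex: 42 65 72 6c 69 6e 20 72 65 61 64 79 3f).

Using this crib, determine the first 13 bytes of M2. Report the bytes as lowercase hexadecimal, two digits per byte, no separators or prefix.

74b521b12e8b2f8192c56cb309

First, C1 ⊕ C2 = (M1 ⊕ K) ⊕ (M2 ⊕ K) = M1 ⊕ M2, so the key drops out. Then M2 = (M1 ⊕ M2) ⊕ M1 over the first 13 bytes.
byte 0: (74 ⊕ 42) ⊕ 42 = 36 ⊕ 42 = 74
byte 1: (e3 ⊕ 33) ⊕ 65 = d0 ⊕ 65 = b5
byte 2: (de ⊕ 8d) ⊕ 72 = 53 ⊕ 72 = 21
byte 3: (6f ⊕ b2) ⊕ 6c = dd ⊕ 6c = b1
byte 4: (14 ⊕ 53) ⊕ 69 = 47 ⊕ 69 = 2e
byte 5: (b1 ⊕ 54) ⊕ 6e = e5 ⊕ 6e = 8b
byte 6: (72 ⊕ 7d) ⊕ 20 = 0f ⊕ 20 = 2f
byte 7: (73 ⊕ 80) ⊕ 72 = f3 ⊕ 72 = 81
byte 8: (65 ⊕ 92) ⊕ 65 = f7 ⊕ 65 = 92
byte 9: (26 ⊕ 82) ⊕ 61 = a4 ⊕ 61 = c5
byte 10: (14 ⊕ 1c) ⊕ 64 = 08 ⊕ 64 = 6c
byte 11: (c5 ⊕ 0f) ⊕ 79 = ca ⊕ 79 = b3
byte 12: (96 ⊕ a0) ⊕ 3f = 36 ⊕ 3f = 09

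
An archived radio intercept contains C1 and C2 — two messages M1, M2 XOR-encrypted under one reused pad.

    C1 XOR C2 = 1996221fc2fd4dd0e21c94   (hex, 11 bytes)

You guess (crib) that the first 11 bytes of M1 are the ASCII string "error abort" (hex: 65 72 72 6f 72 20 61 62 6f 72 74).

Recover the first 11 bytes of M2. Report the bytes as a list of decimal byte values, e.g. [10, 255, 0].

Since C1 ⊕ C2 = M1 ⊕ M2, XORing with the guessed M1 bytes yields the corresponding M2 bytes: M2 = (C1 ⊕ C2) ⊕ M1.
byte 0: 00011001 XOR 01100101 = 01111100
byte 1: 10010110 XOR 01110010 = 11100100
byte 2: 00100010 XOR 01110010 = 01010000
byte 3: 00011111 XOR 01101111 = 01110000
byte 4: 11000010 XOR 01110010 = 10110000
byte 5: 11111101 XOR 00100000 = 11011101
byte 6: 01001101 XOR 01100001 = 00101100
byte 7: 11010000 XOR 01100010 = 10110010
byte 8: 11100010 XOR 01101111 = 10001101
byte 9: 00011100 XOR 01110010 = 01101110
byte 10: 10010100 XOR 01110100 = 11100000

[124, 228, 80, 112, 176, 221, 44, 178, 141, 110, 224]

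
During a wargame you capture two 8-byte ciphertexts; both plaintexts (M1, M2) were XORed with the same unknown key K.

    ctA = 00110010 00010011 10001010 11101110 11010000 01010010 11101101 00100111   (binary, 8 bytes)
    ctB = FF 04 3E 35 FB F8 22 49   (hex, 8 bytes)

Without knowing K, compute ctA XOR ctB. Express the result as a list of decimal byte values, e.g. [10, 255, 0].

ctA ⊕ ctB = (M1 ⊕ K) ⊕ (M2 ⊕ K) = M1 ⊕ M2 — the shared key cancels under XOR.
32 ⊕ ff = cd
13 ⊕ 04 = 17
8a ⊕ 3e = b4
ee ⊕ 35 = db
d0 ⊕ fb = 2b
52 ⊕ f8 = aa
ed ⊕ 22 = cf
27 ⊕ 49 = 6e

[205, 23, 180, 219, 43, 170, 207, 110]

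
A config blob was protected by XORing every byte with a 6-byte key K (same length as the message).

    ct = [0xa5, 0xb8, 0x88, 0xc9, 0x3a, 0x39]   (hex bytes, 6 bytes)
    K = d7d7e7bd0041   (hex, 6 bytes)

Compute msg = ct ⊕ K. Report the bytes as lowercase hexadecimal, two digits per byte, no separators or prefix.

726f6f743a78

165 ⊕ 215 = 114
184 ⊕ 215 = 111
136 ⊕ 231 = 111
201 ⊕ 189 = 116
 58 ⊕   0 =  58
 57 ⊕  65 = 120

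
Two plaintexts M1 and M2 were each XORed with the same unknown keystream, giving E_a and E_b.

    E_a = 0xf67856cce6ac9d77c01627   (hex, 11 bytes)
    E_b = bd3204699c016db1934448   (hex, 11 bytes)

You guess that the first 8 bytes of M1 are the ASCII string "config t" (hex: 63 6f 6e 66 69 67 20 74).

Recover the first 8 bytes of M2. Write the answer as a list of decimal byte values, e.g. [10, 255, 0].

First, E_a ⊕ E_b = (M1 ⊕ K) ⊕ (M2 ⊕ K) = M1 ⊕ M2, so the key drops out. Then M2 = (M1 ⊕ M2) ⊕ M1 over the first 8 bytes.
byte 0: (f6 ^ bd) ^ 63 = 4b ^ 63 = 28
byte 1: (78 ^ 32) ^ 6f = 4a ^ 6f = 25
byte 2: (56 ^ 04) ^ 6e = 52 ^ 6e = 3c
byte 3: (cc ^ 69) ^ 66 = a5 ^ 66 = c3
byte 4: (e6 ^ 9c) ^ 69 = 7a ^ 69 = 13
byte 5: (ac ^ 01) ^ 67 = ad ^ 67 = ca
byte 6: (9d ^ 6d) ^ 20 = f0 ^ 20 = d0
byte 7: (77 ^ b1) ^ 74 = c6 ^ 74 = b2

[40, 37, 60, 195, 19, 202, 208, 178]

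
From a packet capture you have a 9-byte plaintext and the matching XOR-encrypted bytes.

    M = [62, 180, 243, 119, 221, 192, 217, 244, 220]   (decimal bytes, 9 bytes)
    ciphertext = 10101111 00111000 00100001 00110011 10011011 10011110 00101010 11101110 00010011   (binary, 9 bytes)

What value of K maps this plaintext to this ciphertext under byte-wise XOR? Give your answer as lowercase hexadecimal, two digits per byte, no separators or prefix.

918cd244465ef31acf

Since ciphertext = M ⊕ K, XORing both sides with M gives K = M ⊕ ciphertext.
3e XOR af = 91
b4 XOR 38 = 8c
f3 XOR 21 = d2
77 XOR 33 = 44
dd XOR 9b = 46
c0 XOR 9e = 5e
d9 XOR 2a = f3
f4 XOR ee = 1a
dc XOR 13 = cf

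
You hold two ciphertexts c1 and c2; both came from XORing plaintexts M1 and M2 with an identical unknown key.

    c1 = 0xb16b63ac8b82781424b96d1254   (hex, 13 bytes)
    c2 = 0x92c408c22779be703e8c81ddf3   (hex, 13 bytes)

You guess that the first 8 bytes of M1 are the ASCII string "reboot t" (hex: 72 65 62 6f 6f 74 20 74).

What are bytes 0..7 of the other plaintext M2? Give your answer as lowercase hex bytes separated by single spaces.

51 ca 09 01 c3 8f e6 10

First, c1 ⊕ c2 = (M1 ⊕ K) ⊕ (M2 ⊕ K) = M1 ⊕ M2, so the key drops out. Then M2 = (M1 ⊕ M2) ⊕ M1 over the first 8 bytes.
byte 0: (b1 ^ 92) ^ 72 = 23 ^ 72 = 51
byte 1: (6b ^ c4) ^ 65 = af ^ 65 = ca
byte 2: (63 ^ 08) ^ 62 = 6b ^ 62 = 09
byte 3: (ac ^ c2) ^ 6f = 6e ^ 6f = 01
byte 4: (8b ^ 27) ^ 6f = ac ^ 6f = c3
byte 5: (82 ^ 79) ^ 74 = fb ^ 74 = 8f
byte 6: (78 ^ be) ^ 20 = c6 ^ 20 = e6
byte 7: (14 ^ 70) ^ 74 = 64 ^ 74 = 10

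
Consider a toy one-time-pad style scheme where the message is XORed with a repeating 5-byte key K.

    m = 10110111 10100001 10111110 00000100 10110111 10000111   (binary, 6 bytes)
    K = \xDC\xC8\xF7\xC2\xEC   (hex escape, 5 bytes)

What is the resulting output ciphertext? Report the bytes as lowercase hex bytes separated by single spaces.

The 5-byte key repeats, so the effective keystream is dc c8 f7 c2 ec dc.
byte 0: 10110111 XOR 11011100 = 01101011
byte 1: 10100001 XOR 11001000 = 01101001
byte 2: 10111110 XOR 11110111 = 01001001
byte 3: 00000100 XOR 11000010 = 11000110
byte 4: 10110111 XOR 11101100 = 01011011
byte 5: 10000111 XOR 11011100 = 01011011

6b 69 49 c6 5b 5b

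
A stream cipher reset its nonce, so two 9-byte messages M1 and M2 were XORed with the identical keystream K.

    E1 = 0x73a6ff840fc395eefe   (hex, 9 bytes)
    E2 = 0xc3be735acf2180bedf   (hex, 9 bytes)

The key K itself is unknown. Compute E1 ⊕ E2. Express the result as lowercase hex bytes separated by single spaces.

b0 18 8c de c0 e2 15 50 21

E1 ⊕ E2 = (M1 ⊕ K) ⊕ (M2 ⊕ K) = M1 ⊕ M2 — the shared key cancels under XOR.
73 ⊕ c3 = b0
a6 ⊕ be = 18
ff ⊕ 73 = 8c
84 ⊕ 5a = de
0f ⊕ cf = c0
c3 ⊕ 21 = e2
95 ⊕ 80 = 15
ee ⊕ be = 50
fe ⊕ df = 21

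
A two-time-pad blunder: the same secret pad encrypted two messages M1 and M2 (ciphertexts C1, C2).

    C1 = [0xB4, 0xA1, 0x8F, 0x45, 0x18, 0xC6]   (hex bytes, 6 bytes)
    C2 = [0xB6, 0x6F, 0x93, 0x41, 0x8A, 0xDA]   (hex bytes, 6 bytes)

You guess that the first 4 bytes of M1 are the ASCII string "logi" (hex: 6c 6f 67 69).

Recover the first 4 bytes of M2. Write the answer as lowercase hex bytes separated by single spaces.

First, C1 ⊕ C2 = (M1 ⊕ K) ⊕ (M2 ⊕ K) = M1 ⊕ M2, so the key drops out. Then M2 = (M1 ⊕ M2) ⊕ M1 over the first 4 bytes.
byte 0: (b4 ⊕ b6) ⊕ 6c = 02 ⊕ 6c = 6e
byte 1: (a1 ⊕ 6f) ⊕ 6f = ce ⊕ 6f = a1
byte 2: (8f ⊕ 93) ⊕ 67 = 1c ⊕ 67 = 7b
byte 3: (45 ⊕ 41) ⊕ 69 = 04 ⊕ 69 = 6d

6e a1 7b 6d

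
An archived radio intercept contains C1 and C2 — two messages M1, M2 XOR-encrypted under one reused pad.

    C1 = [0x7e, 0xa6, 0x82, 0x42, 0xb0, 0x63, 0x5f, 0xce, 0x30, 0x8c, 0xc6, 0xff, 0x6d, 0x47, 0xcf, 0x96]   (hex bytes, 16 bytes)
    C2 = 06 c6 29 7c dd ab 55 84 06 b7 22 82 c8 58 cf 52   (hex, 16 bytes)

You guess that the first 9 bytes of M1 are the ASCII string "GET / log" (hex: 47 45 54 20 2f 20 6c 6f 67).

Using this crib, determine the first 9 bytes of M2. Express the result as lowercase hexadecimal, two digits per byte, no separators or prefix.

3f25ff1e42e8662551

First, C1 ⊕ C2 = (M1 ⊕ K) ⊕ (M2 ⊕ K) = M1 ⊕ M2, so the key drops out. Then M2 = (M1 ⊕ M2) ⊕ M1 over the first 9 bytes.
byte 0: (7e ^ 06) ^ 47 = 78 ^ 47 = 3f
byte 1: (a6 ^ c6) ^ 45 = 60 ^ 45 = 25
byte 2: (82 ^ 29) ^ 54 = ab ^ 54 = ff
byte 3: (42 ^ 7c) ^ 20 = 3e ^ 20 = 1e
byte 4: (b0 ^ dd) ^ 2f = 6d ^ 2f = 42
byte 5: (63 ^ ab) ^ 20 = c8 ^ 20 = e8
byte 6: (5f ^ 55) ^ 6c = 0a ^ 6c = 66
byte 7: (ce ^ 84) ^ 6f = 4a ^ 6f = 25
byte 8: (30 ^ 06) ^ 67 = 36 ^ 67 = 51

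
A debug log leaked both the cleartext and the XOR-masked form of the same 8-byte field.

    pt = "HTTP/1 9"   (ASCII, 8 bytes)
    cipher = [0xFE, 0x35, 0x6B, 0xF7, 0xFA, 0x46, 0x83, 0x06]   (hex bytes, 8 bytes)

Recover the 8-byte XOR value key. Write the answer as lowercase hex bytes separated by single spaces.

Since cipher = pt ⊕ key, XORing both sides with pt gives key = pt ⊕ cipher.
byte 0:  72 ^ 254 = 182
byte 1:  84 ^  53 =  97
byte 2:  84 ^ 107 =  63
byte 3:  80 ^ 247 = 167
byte 4:  47 ^ 250 = 213
byte 5:  49 ^  70 = 119
byte 6:  32 ^ 131 = 163
byte 7:  57 ^   6 =  63

b6 61 3f a7 d5 77 a3 3f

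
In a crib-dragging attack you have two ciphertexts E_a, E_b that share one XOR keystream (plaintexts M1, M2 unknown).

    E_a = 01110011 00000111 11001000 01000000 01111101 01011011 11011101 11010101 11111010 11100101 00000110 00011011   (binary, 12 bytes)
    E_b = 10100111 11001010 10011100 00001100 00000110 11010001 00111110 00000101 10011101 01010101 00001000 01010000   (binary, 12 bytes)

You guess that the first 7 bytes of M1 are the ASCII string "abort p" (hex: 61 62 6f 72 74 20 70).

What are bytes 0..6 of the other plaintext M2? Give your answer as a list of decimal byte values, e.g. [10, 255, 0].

[181, 175, 59, 62, 15, 170, 147]

First, E_a ⊕ E_b = (M1 ⊕ K) ⊕ (M2 ⊕ K) = M1 ⊕ M2, so the key drops out. Then M2 = (M1 ⊕ M2) ⊕ M1 over the first 7 bytes.
byte 0: (73 ^ a7) ^ 61 = d4 ^ 61 = b5
byte 1: (07 ^ ca) ^ 62 = cd ^ 62 = af
byte 2: (c8 ^ 9c) ^ 6f = 54 ^ 6f = 3b
byte 3: (40 ^ 0c) ^ 72 = 4c ^ 72 = 3e
byte 4: (7d ^ 06) ^ 74 = 7b ^ 74 = 0f
byte 5: (5b ^ d1) ^ 20 = 8a ^ 20 = aa
byte 6: (dd ^ 3e) ^ 70 = e3 ^ 70 = 93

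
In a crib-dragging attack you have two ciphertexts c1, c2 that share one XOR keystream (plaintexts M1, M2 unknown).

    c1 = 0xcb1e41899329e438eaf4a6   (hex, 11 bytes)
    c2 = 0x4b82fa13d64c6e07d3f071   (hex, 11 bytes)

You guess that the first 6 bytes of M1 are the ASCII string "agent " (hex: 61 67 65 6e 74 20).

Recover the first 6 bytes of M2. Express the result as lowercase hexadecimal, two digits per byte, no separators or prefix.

First, c1 ⊕ c2 = (M1 ⊕ K) ⊕ (M2 ⊕ K) = M1 ⊕ M2, so the key drops out. Then M2 = (M1 ⊕ M2) ⊕ M1 over the first 6 bytes.
byte 0: (cb ^ 4b) ^ 61 = 80 ^ 61 = e1
byte 1: (1e ^ 82) ^ 67 = 9c ^ 67 = fb
byte 2: (41 ^ fa) ^ 65 = bb ^ 65 = de
byte 3: (89 ^ 13) ^ 6e = 9a ^ 6e = f4
byte 4: (93 ^ d6) ^ 74 = 45 ^ 74 = 31
byte 5: (29 ^ 4c) ^ 20 = 65 ^ 20 = 45

e1fbdef43145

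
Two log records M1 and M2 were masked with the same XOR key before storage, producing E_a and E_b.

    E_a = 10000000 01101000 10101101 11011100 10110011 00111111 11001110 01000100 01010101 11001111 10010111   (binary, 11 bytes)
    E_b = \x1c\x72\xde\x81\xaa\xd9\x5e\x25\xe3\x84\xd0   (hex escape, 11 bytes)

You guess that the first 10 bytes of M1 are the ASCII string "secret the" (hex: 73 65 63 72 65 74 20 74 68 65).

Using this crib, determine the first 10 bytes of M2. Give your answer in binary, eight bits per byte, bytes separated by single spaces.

First, E_a ⊕ E_b = (M1 ⊕ K) ⊕ (M2 ⊕ K) = M1 ⊕ M2, so the key drops out. Then M2 = (M1 ⊕ M2) ⊕ M1 over the first 10 bytes.
byte 0: (80 ^ 1c) ^ 73 = 9c ^ 73 = ef
byte 1: (68 ^ 72) ^ 65 = 1a ^ 65 = 7f
byte 2: (ad ^ de) ^ 63 = 73 ^ 63 = 10
byte 3: (dc ^ 81) ^ 72 = 5d ^ 72 = 2f
byte 4: (b3 ^ aa) ^ 65 = 19 ^ 65 = 7c
byte 5: (3f ^ d9) ^ 74 = e6 ^ 74 = 92
byte 6: (ce ^ 5e) ^ 20 = 90 ^ 20 = b0
byte 7: (44 ^ 25) ^ 74 = 61 ^ 74 = 15
byte 8: (55 ^ e3) ^ 68 = b6 ^ 68 = de
byte 9: (cf ^ 84) ^ 65 = 4b ^ 65 = 2e

11101111 01111111 00010000 00101111 01111100 10010010 10110000 00010101 11011110 00101110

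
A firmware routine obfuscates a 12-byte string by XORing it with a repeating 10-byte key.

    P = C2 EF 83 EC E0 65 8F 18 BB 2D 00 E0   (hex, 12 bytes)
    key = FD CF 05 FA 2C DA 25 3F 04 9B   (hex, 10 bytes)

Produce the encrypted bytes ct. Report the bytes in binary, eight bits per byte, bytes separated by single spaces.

The 10-byte key repeats, so the effective keystream is fd cf 05 fa 2c da 25 3f 04 9b fd cf.
byte 0: 194 ^ 253 =  63
byte 1: 239 ^ 207 =  32
byte 2: 131 ^   5 = 134
byte 3: 236 ^ 250 =  22
byte 4: 224 ^  44 = 204
byte 5: 101 ^ 218 = 191
byte 6: 143 ^  37 = 170
byte 7:  24 ^  63 =  39
byte 8: 187 ^   4 = 191
byte 9:  45 ^ 155 = 182
byte 10:   0 ^ 253 = 253
byte 11: 224 ^ 207 =  47

00111111 00100000 10000110 00010110 11001100 10111111 10101010 00100111 10111111 10110110 11111101 00101111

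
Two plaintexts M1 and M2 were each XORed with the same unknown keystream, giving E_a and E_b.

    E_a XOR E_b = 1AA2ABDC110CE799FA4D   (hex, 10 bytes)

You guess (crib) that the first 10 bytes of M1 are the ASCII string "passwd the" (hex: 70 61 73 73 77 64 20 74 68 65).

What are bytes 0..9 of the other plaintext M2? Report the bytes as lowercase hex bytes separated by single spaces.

6a c3 d8 af 66 68 c7 ed 92 28

Since E_a ⊕ E_b = M1 ⊕ M2, XORing with the guessed M1 bytes yields the corresponding M2 bytes: M2 = (E_a ⊕ E_b) ⊕ M1.
1a xor 70 = 6a
a2 xor 61 = c3
ab xor 73 = d8
dc xor 73 = af
11 xor 77 = 66
0c xor 64 = 68
e7 xor 20 = c7
99 xor 74 = ed
fa xor 68 = 92
4d xor 65 = 28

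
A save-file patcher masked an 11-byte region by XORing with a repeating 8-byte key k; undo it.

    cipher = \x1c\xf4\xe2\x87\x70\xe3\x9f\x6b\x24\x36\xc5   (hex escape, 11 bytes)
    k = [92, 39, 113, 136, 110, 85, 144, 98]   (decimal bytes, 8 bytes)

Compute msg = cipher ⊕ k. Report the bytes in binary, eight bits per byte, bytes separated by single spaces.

01000000 11010011 10010011 00001111 00011110 10110110 00001111 00001001 01111000 00010001 10110100

The 8-byte key repeats, so the effective keystream is 5c 27 71 88 6e 55 90 62 5c 27 71.
byte 0: 1c XOR 5c = 40
byte 1: f4 XOR 27 = d3
byte 2: e2 XOR 71 = 93
byte 3: 87 XOR 88 = 0f
byte 4: 70 XOR 6e = 1e
byte 5: e3 XOR 55 = b6
byte 6: 9f XOR 90 = 0f
byte 7: 6b XOR 62 = 09
byte 8: 24 XOR 5c = 78
byte 9: 36 XOR 27 = 11
byte 10: c5 XOR 71 = b4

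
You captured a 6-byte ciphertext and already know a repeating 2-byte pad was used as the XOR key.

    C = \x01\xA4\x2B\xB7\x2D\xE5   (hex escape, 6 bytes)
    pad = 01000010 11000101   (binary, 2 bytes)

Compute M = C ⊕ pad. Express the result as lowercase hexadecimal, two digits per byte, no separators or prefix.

The 2-byte key repeats, so the effective keystream is 42 c5 42 c5 42 c5.
byte 0: 01 xor 42 = 43
byte 1: a4 xor c5 = 61
byte 2: 2b xor 42 = 69
byte 3: b7 xor c5 = 72
byte 4: 2d xor 42 = 6f
byte 5: e5 xor c5 = 20

436169726f20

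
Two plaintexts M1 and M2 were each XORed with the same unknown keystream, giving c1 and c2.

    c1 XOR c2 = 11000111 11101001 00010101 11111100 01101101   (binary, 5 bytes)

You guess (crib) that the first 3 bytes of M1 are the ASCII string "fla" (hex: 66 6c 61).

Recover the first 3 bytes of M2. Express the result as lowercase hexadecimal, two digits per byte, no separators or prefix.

Since c1 ⊕ c2 = M1 ⊕ M2, XORing with the guessed M1 bytes yields the corresponding M2 bytes: M2 = (c1 ⊕ c2) ⊕ M1.
byte 0: c7 xor 66 = a1
byte 1: e9 xor 6c = 85
byte 2: 15 xor 61 = 74

a18574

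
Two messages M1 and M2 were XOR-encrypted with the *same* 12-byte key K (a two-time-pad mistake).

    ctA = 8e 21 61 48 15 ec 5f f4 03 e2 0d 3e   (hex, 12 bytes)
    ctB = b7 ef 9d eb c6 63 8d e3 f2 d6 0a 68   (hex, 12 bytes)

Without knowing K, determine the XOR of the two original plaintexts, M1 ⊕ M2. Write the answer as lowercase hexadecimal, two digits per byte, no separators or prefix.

ctA ⊕ ctB = (M1 ⊕ K) ⊕ (M2 ⊕ K) = M1 ⊕ M2 — the shared key cancels under XOR.
byte 0: 142 ⊕ 183 =  57
byte 1:  33 ⊕ 239 = 206
byte 2:  97 ⊕ 157 = 252
byte 3:  72 ⊕ 235 = 163
byte 4:  21 ⊕ 198 = 211
byte 5: 236 ⊕  99 = 143
byte 6:  95 ⊕ 141 = 210
byte 7: 244 ⊕ 227 =  23
byte 8:   3 ⊕ 242 = 241
byte 9: 226 ⊕ 214 =  52
byte 10:  13 ⊕  10 =   7
byte 11:  62 ⊕ 104 =  86

39cefca3d38fd217f1340756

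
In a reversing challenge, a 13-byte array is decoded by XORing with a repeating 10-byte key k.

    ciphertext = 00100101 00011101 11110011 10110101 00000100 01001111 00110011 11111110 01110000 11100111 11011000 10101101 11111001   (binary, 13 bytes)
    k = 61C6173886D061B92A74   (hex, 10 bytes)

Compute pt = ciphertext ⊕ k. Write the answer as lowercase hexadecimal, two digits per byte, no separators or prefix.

The 10-byte key repeats, so the effective keystream is 61 c6 17 38 86 d0 61 b9 2a 74 61 c6 17.
byte 0: 25 ^ 61 = 44
byte 1: 1d ^ c6 = db
byte 2: f3 ^ 17 = e4
byte 3: b5 ^ 38 = 8d
byte 4: 04 ^ 86 = 82
byte 5: 4f ^ d0 = 9f
byte 6: 33 ^ 61 = 52
byte 7: fe ^ b9 = 47
byte 8: 70 ^ 2a = 5a
byte 9: e7 ^ 74 = 93
byte 10: d8 ^ 61 = b9
byte 11: ad ^ c6 = 6b
byte 12: f9 ^ 17 = ee

44dbe48d829f52475a93b96bee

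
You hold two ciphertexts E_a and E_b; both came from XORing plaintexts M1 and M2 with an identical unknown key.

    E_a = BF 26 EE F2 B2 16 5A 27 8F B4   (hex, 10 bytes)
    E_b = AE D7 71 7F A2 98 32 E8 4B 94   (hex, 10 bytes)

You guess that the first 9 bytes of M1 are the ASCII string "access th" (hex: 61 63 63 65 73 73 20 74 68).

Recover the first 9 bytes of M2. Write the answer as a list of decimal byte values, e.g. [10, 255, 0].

[112, 146, 252, 232, 99, 253, 72, 187, 172]

First, E_a ⊕ E_b = (M1 ⊕ K) ⊕ (M2 ⊕ K) = M1 ⊕ M2, so the key drops out. Then M2 = (M1 ⊕ M2) ⊕ M1 over the first 9 bytes.
byte 0: (bf xor ae) xor 61 = 11 xor 61 = 70
byte 1: (26 xor d7) xor 63 = f1 xor 63 = 92
byte 2: (ee xor 71) xor 63 = 9f xor 63 = fc
byte 3: (f2 xor 7f) xor 65 = 8d xor 65 = e8
byte 4: (b2 xor a2) xor 73 = 10 xor 73 = 63
byte 5: (16 xor 98) xor 73 = 8e xor 73 = fd
byte 6: (5a xor 32) xor 20 = 68 xor 20 = 48
byte 7: (27 xor e8) xor 74 = cf xor 74 = bb
byte 8: (8f xor 4b) xor 68 = c4 xor 68 = ac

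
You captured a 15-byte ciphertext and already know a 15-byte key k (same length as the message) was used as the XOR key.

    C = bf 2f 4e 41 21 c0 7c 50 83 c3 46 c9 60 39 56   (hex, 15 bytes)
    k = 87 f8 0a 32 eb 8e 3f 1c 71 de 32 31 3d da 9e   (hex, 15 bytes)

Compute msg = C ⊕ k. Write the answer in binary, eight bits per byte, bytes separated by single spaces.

XOR is its own inverse, so applying the key byte-wise gives the result directly.
bf ⊕ 87 = 38
2f ⊕ f8 = d7
4e ⊕ 0a = 44
41 ⊕ 32 = 73
21 ⊕ eb = ca
c0 ⊕ 8e = 4e
7c ⊕ 3f = 43
50 ⊕ 1c = 4c
83 ⊕ 71 = f2
c3 ⊕ de = 1d
46 ⊕ 32 = 74
c9 ⊕ 31 = f8
60 ⊕ 3d = 5d
39 ⊕ da = e3
56 ⊕ 9e = c8

00111000 11010111 01000100 01110011 11001010 01001110 01000011 01001100 11110010 00011101 01110100 11111000 01011101 11100011 11001000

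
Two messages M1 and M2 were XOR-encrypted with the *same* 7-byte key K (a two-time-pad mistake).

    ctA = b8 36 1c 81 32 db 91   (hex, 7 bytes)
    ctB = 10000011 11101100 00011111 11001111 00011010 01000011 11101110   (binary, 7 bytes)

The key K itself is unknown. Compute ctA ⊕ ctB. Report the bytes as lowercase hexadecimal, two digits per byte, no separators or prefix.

3bda034e28987f

ctA ⊕ ctB = (M1 ⊕ K) ⊕ (M2 ⊕ K) = M1 ⊕ M2 — the shared key cancels under XOR.
byte 0: 184 XOR 131 =  59
byte 1:  54 XOR 236 = 218
byte 2:  28 XOR  31 =   3
byte 3: 129 XOR 207 =  78
byte 4:  50 XOR  26 =  40
byte 5: 219 XOR  67 = 152
byte 6: 145 XOR 238 = 127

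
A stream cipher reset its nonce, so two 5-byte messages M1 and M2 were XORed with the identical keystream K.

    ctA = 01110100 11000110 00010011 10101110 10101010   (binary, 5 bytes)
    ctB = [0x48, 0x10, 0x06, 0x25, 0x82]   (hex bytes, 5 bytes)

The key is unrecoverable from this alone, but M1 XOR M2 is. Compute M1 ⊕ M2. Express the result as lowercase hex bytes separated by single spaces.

3c d6 15 8b 28

ctA ⊕ ctB = (M1 ⊕ K) ⊕ (M2 ⊕ K) = M1 ⊕ M2 — the shared key cancels under XOR.
01110100 ⊕ 01001000 = 00111100
11000110 ⊕ 00010000 = 11010110
00010011 ⊕ 00000110 = 00010101
10101110 ⊕ 00100101 = 10001011
10101010 ⊕ 10000010 = 00101000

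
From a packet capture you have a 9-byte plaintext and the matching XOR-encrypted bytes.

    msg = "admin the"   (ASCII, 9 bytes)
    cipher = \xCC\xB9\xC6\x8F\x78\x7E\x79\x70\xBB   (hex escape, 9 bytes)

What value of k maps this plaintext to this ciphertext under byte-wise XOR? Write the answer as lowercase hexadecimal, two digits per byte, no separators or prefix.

adddabe6165e0d18de

Since cipher = msg ⊕ k, XORing both sides with msg gives k = msg ⊕ cipher.
61 ^ cc = ad
64 ^ b9 = dd
6d ^ c6 = ab
69 ^ 8f = e6
6e ^ 78 = 16
20 ^ 7e = 5e
74 ^ 79 = 0d
68 ^ 70 = 18
65 ^ bb = de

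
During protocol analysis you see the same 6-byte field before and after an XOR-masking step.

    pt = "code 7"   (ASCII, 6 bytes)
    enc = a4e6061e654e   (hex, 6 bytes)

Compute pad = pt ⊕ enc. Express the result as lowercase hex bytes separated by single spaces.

c7 89 62 7b 45 79

Since enc = pt ⊕ pad, XORing both sides with pt gives pad = pt ⊕ enc.
01100011 XOR 10100100 = 11000111
01101111 XOR 11100110 = 10001001
01100100 XOR 00000110 = 01100010
01100101 XOR 00011110 = 01111011
00100000 XOR 01100101 = 01000101
00110111 XOR 01001110 = 01111001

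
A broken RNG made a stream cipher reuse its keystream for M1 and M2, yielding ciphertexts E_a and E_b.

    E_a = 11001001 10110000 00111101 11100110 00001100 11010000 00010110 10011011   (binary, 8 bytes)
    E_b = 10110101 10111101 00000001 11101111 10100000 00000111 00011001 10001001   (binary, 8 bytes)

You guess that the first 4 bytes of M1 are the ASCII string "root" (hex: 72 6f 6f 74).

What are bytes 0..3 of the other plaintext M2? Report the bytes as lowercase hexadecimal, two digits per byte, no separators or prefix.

First, E_a ⊕ E_b = (M1 ⊕ K) ⊕ (M2 ⊕ K) = M1 ⊕ M2, so the key drops out. Then M2 = (M1 ⊕ M2) ⊕ M1 over the first 4 bytes.
byte 0: (c9 XOR b5) XOR 72 = 7c XOR 72 = 0e
byte 1: (b0 XOR bd) XOR 6f = 0d XOR 6f = 62
byte 2: (3d XOR 01) XOR 6f = 3c XOR 6f = 53
byte 3: (e6 XOR ef) XOR 74 = 09 XOR 74 = 7d

0e62537d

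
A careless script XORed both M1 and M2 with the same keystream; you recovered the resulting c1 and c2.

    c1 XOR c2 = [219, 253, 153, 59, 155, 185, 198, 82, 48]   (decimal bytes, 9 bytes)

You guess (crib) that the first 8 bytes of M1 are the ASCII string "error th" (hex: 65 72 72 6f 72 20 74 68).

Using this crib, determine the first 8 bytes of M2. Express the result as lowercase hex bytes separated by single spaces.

be 8f eb 54 e9 99 b2 3a

Since c1 ⊕ c2 = M1 ⊕ M2, XORing with the guessed M1 bytes yields the corresponding M2 bytes: M2 = (c1 ⊕ c2) ⊕ M1.
db xor 65 = be
fd xor 72 = 8f
99 xor 72 = eb
3b xor 6f = 54
9b xor 72 = e9
b9 xor 20 = 99
c6 xor 74 = b2
52 xor 68 = 3a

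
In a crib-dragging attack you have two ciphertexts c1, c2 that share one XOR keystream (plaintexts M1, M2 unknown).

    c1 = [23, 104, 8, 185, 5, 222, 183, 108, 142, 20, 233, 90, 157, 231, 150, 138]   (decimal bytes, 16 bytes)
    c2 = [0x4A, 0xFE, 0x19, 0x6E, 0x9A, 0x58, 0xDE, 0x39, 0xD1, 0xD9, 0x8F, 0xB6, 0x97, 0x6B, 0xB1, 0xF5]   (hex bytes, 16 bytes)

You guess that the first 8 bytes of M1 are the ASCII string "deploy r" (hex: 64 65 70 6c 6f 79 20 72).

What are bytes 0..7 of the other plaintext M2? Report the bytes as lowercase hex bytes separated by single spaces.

First, c1 ⊕ c2 = (M1 ⊕ K) ⊕ (M2 ⊕ K) = M1 ⊕ M2, so the key drops out. Then M2 = (M1 ⊕ M2) ⊕ M1 over the first 8 bytes.
byte 0: (17 xor 4a) xor 64 = 5d xor 64 = 39
byte 1: (68 xor fe) xor 65 = 96 xor 65 = f3
byte 2: (08 xor 19) xor 70 = 11 xor 70 = 61
byte 3: (b9 xor 6e) xor 6c = d7 xor 6c = bb
byte 4: (05 xor 9a) xor 6f = 9f xor 6f = f0
byte 5: (de xor 58) xor 79 = 86 xor 79 = ff
byte 6: (b7 xor de) xor 20 = 69 xor 20 = 49
byte 7: (6c xor 39) xor 72 = 55 xor 72 = 27

39 f3 61 bb f0 ff 49 27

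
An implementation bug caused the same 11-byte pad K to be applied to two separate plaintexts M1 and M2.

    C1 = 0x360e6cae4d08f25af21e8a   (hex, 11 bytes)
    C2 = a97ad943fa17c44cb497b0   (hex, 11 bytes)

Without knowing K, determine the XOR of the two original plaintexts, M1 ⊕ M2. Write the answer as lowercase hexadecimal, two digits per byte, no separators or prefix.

C1 ⊕ C2 = (M1 ⊕ K) ⊕ (M2 ⊕ K) = M1 ⊕ M2 — the shared key cancels under XOR.
byte 0: 36 XOR a9 = 9f
byte 1: 0e XOR 7a = 74
byte 2: 6c XOR d9 = b5
byte 3: ae XOR 43 = ed
byte 4: 4d XOR fa = b7
byte 5: 08 XOR 17 = 1f
byte 6: f2 XOR c4 = 36
byte 7: 5a XOR 4c = 16
byte 8: f2 XOR b4 = 46
byte 9: 1e XOR 97 = 89
byte 10: 8a XOR b0 = 3a

9f74b5edb71f361646893a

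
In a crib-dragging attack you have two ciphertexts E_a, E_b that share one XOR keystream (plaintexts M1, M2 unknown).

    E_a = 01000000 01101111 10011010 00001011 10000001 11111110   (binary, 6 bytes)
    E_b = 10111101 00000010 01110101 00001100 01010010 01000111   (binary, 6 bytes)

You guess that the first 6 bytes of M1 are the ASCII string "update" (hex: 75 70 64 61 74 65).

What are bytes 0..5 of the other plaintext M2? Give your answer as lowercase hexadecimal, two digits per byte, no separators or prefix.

881d8b66a7dc

First, E_a ⊕ E_b = (M1 ⊕ K) ⊕ (M2 ⊕ K) = M1 ⊕ M2, so the key drops out. Then M2 = (M1 ⊕ M2) ⊕ M1 over the first 6 bytes.
byte 0: (40 ^ bd) ^ 75 = fd ^ 75 = 88
byte 1: (6f ^ 02) ^ 70 = 6d ^ 70 = 1d
byte 2: (9a ^ 75) ^ 64 = ef ^ 64 = 8b
byte 3: (0b ^ 0c) ^ 61 = 07 ^ 61 = 66
byte 4: (81 ^ 52) ^ 74 = d3 ^ 74 = a7
byte 5: (fe ^ 47) ^ 65 = b9 ^ 65 = dc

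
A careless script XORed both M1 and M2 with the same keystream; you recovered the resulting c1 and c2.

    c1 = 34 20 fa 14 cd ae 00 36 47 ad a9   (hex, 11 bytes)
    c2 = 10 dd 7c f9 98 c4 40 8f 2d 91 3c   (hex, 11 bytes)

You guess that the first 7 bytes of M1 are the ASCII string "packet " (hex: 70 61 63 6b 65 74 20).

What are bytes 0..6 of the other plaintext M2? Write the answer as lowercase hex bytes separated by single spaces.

54 9c e5 86 30 1e 60

First, c1 ⊕ c2 = (M1 ⊕ K) ⊕ (M2 ⊕ K) = M1 ⊕ M2, so the key drops out. Then M2 = (M1 ⊕ M2) ⊕ M1 over the first 7 bytes.
byte 0: (34 XOR 10) XOR 70 = 24 XOR 70 = 54
byte 1: (20 XOR dd) XOR 61 = fd XOR 61 = 9c
byte 2: (fa XOR 7c) XOR 63 = 86 XOR 63 = e5
byte 3: (14 XOR f9) XOR 6b = ed XOR 6b = 86
byte 4: (cd XOR 98) XOR 65 = 55 XOR 65 = 30
byte 5: (ae XOR c4) XOR 74 = 6a XOR 74 = 1e
byte 6: (00 XOR 40) XOR 20 = 40 XOR 20 = 60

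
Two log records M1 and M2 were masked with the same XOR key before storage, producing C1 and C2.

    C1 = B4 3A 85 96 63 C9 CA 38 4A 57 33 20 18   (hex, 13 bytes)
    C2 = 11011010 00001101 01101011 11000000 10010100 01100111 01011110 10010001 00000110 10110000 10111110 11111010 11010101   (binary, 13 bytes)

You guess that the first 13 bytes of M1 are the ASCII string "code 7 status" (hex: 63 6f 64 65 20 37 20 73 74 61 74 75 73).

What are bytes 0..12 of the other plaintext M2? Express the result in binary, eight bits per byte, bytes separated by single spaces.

First, C1 ⊕ C2 = (M1 ⊕ K) ⊕ (M2 ⊕ K) = M1 ⊕ M2, so the key drops out. Then M2 = (M1 ⊕ M2) ⊕ M1 over the first 13 bytes.
byte 0: (b4 XOR da) XOR 63 = 6e XOR 63 = 0d
byte 1: (3a XOR 0d) XOR 6f = 37 XOR 6f = 58
byte 2: (85 XOR 6b) XOR 64 = ee XOR 64 = 8a
byte 3: (96 XOR c0) XOR 65 = 56 XOR 65 = 33
byte 4: (63 XOR 94) XOR 20 = f7 XOR 20 = d7
byte 5: (c9 XOR 67) XOR 37 = ae XOR 37 = 99
byte 6: (ca XOR 5e) XOR 20 = 94 XOR 20 = b4
byte 7: (38 XOR 91) XOR 73 = a9 XOR 73 = da
byte 8: (4a XOR 06) XOR 74 = 4c XOR 74 = 38
byte 9: (57 XOR b0) XOR 61 = e7 XOR 61 = 86
byte 10: (33 XOR be) XOR 74 = 8d XOR 74 = f9
byte 11: (20 XOR fa) XOR 75 = da XOR 75 = af
byte 12: (18 XOR d5) XOR 73 = cd XOR 73 = be

00001101 01011000 10001010 00110011 11010111 10011001 10110100 11011010 00111000 10000110 11111001 10101111 10111110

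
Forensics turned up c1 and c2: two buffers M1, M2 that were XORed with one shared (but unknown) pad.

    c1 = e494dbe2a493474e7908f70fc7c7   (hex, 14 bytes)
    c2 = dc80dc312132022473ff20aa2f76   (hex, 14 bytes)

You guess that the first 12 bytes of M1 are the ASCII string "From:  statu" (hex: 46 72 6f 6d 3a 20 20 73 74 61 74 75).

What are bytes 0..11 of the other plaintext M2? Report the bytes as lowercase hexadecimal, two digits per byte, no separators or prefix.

First, c1 ⊕ c2 = (M1 ⊕ K) ⊕ (M2 ⊕ K) = M1 ⊕ M2, so the key drops out. Then M2 = (M1 ⊕ M2) ⊕ M1 over the first 12 bytes.
byte 0: (e4 ^ dc) ^ 46 = 38 ^ 46 = 7e
byte 1: (94 ^ 80) ^ 72 = 14 ^ 72 = 66
byte 2: (db ^ dc) ^ 6f = 07 ^ 6f = 68
byte 3: (e2 ^ 31) ^ 6d = d3 ^ 6d = be
byte 4: (a4 ^ 21) ^ 3a = 85 ^ 3a = bf
byte 5: (93 ^ 32) ^ 20 = a1 ^ 20 = 81
byte 6: (47 ^ 02) ^ 20 = 45 ^ 20 = 65
byte 7: (4e ^ 24) ^ 73 = 6a ^ 73 = 19
byte 8: (79 ^ 73) ^ 74 = 0a ^ 74 = 7e
byte 9: (08 ^ ff) ^ 61 = f7 ^ 61 = 96
byte 10: (f7 ^ 20) ^ 74 = d7 ^ 74 = a3
byte 11: (0f ^ aa) ^ 75 = a5 ^ 75 = d0

7e6668bebf8165197e96a3d0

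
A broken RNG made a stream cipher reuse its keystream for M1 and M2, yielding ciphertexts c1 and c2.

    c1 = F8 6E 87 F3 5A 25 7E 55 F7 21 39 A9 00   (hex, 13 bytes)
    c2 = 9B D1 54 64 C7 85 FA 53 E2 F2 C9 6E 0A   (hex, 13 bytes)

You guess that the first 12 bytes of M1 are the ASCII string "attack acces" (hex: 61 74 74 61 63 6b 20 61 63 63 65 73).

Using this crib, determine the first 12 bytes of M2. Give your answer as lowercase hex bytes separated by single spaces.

First, c1 ⊕ c2 = (M1 ⊕ K) ⊕ (M2 ⊕ K) = M1 ⊕ M2, so the key drops out. Then M2 = (M1 ⊕ M2) ⊕ M1 over the first 12 bytes.
byte 0: (f8 ⊕ 9b) ⊕ 61 = 63 ⊕ 61 = 02
byte 1: (6e ⊕ d1) ⊕ 74 = bf ⊕ 74 = cb
byte 2: (87 ⊕ 54) ⊕ 74 = d3 ⊕ 74 = a7
byte 3: (f3 ⊕ 64) ⊕ 61 = 97 ⊕ 61 = f6
byte 4: (5a ⊕ c7) ⊕ 63 = 9d ⊕ 63 = fe
byte 5: (25 ⊕ 85) ⊕ 6b = a0 ⊕ 6b = cb
byte 6: (7e ⊕ fa) ⊕ 20 = 84 ⊕ 20 = a4
byte 7: (55 ⊕ 53) ⊕ 61 = 06 ⊕ 61 = 67
byte 8: (f7 ⊕ e2) ⊕ 63 = 15 ⊕ 63 = 76
byte 9: (21 ⊕ f2) ⊕ 63 = d3 ⊕ 63 = b0
byte 10: (39 ⊕ c9) ⊕ 65 = f0 ⊕ 65 = 95
byte 11: (a9 ⊕ 6e) ⊕ 73 = c7 ⊕ 73 = b4

02 cb a7 f6 fe cb a4 67 76 b0 95 b4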